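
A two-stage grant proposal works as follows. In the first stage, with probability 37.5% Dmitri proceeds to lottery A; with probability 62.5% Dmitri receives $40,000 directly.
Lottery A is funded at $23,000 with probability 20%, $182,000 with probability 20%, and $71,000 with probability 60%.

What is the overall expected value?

EV(A) = 0.2 × 23000 + 0.2 × 182000 + 0.6 × 71000 = 4600 + 36400 + 42600 = 83600
Branch B: 40000 (certain)
Overall = 0.375 × 83600 + 0.625 × 40000 = 31350 + 25000 = 56350

$56,350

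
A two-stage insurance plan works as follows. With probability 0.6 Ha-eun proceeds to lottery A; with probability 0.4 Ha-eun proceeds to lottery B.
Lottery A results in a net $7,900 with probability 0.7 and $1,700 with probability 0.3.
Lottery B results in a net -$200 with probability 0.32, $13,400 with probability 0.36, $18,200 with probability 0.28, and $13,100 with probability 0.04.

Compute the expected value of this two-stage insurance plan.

EV(A) = 0.7 × 7900 + 0.3 × 1700 = 5530 + 510 = 6040
EV(B) = 0.32 × (-200) + 0.36 × 13400 + 0.28 × 18200 + 0.04 × 13100 = -64 + 4824 + 5096 + 524 = 10380
Overall = 0.6 × 6040 + 0.4 × 10380 = 3624 + 4152 = 7776

$7,776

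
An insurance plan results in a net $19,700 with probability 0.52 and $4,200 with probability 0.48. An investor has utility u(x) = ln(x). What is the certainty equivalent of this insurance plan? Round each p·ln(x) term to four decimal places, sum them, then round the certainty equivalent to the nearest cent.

E[u] = 0.52·ln(19700) + 0.48·ln(4200) = 5.1420 + 4.0046 = 9.1466
CE = e^9.1466 ≈ 9382.49

$9,382.49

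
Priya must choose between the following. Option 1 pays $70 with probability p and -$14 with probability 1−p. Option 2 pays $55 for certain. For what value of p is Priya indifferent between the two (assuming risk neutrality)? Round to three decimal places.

p·70 + (1−p)·(-14) = 55
84p − 14 = 55
p = (55 + 14) / 84

p = 0.821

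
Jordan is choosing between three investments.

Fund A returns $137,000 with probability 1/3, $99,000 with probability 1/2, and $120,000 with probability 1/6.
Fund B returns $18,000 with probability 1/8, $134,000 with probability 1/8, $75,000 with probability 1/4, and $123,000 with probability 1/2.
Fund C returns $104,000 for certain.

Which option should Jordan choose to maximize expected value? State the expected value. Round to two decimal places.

Fund A ($115,166.67)

Fund A = 1/3 × 137000 + 1/2 × 99000 + 1/6 × 120000 = 45666.6667 + 49500 + 20000 = 115166.6667
Fund B = 1/8 × 18000 + 1/8 × 134000 + 1/4 × 75000 + 1/2 × 123000 = 2250 + 16750 + 18750 + 61500 = 99250
Fund C: 104000 (certain)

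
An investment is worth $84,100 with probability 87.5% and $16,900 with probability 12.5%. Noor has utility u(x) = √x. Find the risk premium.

E[u] = 0.875·√84100 + 0.125·√16900 = 0.875·290 + 0.125·130 = 270
CE = (270)² = 72900
Risk premium = EV − CE = 75700 − 72900 = 2800

$2,800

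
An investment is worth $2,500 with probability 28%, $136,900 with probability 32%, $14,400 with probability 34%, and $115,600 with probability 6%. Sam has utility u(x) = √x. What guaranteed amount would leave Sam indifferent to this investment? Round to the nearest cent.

E[u] = 0.28·√2500 + 0.32·√136900 + 0.34·√14400 + 0.06·√115600 = 0.28·50 + 0.32·370 + 0.34·120 + 0.06·340 = 193.6
CE = (193.6)² = 37480.96

$37,480.96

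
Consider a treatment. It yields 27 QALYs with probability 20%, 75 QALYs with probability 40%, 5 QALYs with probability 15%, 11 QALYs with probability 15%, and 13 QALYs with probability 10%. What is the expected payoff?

EV = 0.2 × 27 + 0.4 × 75 + 0.15 × 5 + 0.15 × 11 + 0.1 × 13 = 5.4 + 30 + 0.75 + 1.65 + 1.3 = 39.1

39.1 QALYs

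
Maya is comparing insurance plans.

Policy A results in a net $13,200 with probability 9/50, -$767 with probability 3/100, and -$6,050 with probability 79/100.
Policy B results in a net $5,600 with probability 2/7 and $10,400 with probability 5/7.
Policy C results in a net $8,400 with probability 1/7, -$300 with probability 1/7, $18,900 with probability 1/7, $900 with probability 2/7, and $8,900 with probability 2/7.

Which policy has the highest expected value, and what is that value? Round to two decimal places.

Policy A = 9/50 × 13200 + 3/100 × (-767) + 79/100 × (-6050) = 2376 − 23.01 − 4779.5 = -2426.51
Policy B = 2/7 × 5600 + 5/7 × 10400 = 1600 + 7428.5714 = 9028.5714
Policy C = 1/7 × 8400 + 1/7 × (-300) + 1/7 × 18900 + 2/7 × 900 + 2/7 × 8900 = 1200 − 42.8571 + 2700 + 257.1429 + 2542.8571 = 6657.1429

Policy B ($9,028.57)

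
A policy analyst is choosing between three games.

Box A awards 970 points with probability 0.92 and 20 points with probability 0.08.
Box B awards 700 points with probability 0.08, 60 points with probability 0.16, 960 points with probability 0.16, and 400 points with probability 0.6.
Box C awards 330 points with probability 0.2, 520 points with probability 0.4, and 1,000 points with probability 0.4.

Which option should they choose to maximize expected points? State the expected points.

Box A (894 points)

Box A = 0.92 × 970 + 0.08 × 20 = 892.4 + 1.6 = 894
Box B = 0.08 × 700 + 0.16 × 60 + 0.16 × 960 + 0.6 × 400 = 56 + 9.6 + 153.6 + 240 = 459.2
Box C = 0.2 × 330 + 0.4 × 520 + 0.4 × 1000 = 66 + 208 + 400 = 674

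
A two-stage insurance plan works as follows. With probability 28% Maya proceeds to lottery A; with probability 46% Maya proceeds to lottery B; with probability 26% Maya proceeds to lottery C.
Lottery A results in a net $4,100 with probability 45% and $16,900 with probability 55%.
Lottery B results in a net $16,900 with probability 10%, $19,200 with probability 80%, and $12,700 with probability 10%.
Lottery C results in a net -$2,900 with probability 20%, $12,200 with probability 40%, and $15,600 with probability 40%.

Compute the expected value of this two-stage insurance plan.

EV(A) = 0.45 × 4100 + 0.55 × 16900 = 1845 + 9295 = 11140
EV(B) = 0.1 × 16900 + 0.8 × 19200 + 0.1 × 12700 = 1690 + 15360 + 1270 = 18320
EV(C) = 0.2 × (-2900) + 0.4 × 12200 + 0.4 × 15600 = -580 + 4880 + 6240 = 10540
Overall = 0.28 × 11140 + 0.46 × 18320 + 0.26 × 10540 = 3119.2 + 8427.2 + 2740.4 = 14286.8

$14,286.80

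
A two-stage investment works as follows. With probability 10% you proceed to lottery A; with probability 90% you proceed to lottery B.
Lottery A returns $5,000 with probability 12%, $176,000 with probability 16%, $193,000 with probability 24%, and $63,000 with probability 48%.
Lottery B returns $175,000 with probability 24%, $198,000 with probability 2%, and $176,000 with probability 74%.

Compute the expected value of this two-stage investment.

$169,112

EV(A) = 0.12 × 5000 + 0.16 × 176000 + 0.24 × 193000 + 0.48 × 63000 = 600 + 28160 + 46320 + 30240 = 105320
EV(B) = 0.24 × 175000 + 0.02 × 198000 + 0.74 × 176000 = 42000 + 3960 + 130240 = 176200
Overall = 0.1 × 105320 + 0.9 × 176200 = 10532 + 158580 = 169112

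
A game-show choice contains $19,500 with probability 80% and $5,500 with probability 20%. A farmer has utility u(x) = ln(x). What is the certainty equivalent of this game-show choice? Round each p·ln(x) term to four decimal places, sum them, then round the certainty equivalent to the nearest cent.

$15,138.55

E[u] = 0.8·ln(19500) + 0.2·ln(5500) = 7.9025 + 1.7225 = 9.6250
CE = e^9.6250 ≈ 15138.55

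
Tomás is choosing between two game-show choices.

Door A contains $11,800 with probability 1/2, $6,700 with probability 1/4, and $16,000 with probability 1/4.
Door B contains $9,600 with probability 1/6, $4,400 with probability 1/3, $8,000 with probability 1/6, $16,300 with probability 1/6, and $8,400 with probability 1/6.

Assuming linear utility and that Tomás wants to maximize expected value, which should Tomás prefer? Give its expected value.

Door A ($11,575)

Door A = 1/2 × 11800 + 1/4 × 6700 + 1/4 × 16000 = 5900 + 1675 + 4000 = 11575
Door B = 1/6 × 9600 + 1/3 × 4400 + 1/6 × 8000 + 1/6 × 16300 + 1/6 × 8400 = 1600 + 1466.6667 + 1333.3333 + 2716.6667 + 1400 = 8516.6667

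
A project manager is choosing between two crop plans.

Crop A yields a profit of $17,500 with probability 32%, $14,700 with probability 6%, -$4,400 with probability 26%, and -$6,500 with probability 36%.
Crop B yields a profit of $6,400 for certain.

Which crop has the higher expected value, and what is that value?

Crop A = 0.32 × 17500 + 0.06 × 14700 + 0.26 × (-4400) + 0.36 × (-6500) = 5600 + 882 − 1144 − 2340 = 2998
Crop B: 6400 (certain)

Crop B ($6,400)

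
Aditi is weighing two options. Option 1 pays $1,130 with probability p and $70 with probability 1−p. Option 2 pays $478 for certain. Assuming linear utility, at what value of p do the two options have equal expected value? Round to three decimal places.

p·1130 + (1−p)·70 = 478
1060p + 70 = 478
p = (478 − 70) / 1060

p = 0.385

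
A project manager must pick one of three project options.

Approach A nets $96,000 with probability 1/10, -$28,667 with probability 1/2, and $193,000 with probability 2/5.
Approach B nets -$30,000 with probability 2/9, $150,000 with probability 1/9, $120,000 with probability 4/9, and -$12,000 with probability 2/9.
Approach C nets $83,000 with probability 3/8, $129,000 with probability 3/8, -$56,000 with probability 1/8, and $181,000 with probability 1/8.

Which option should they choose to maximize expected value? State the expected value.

Approach C ($95,125)

Approach A = 1/10 × 96000 + 1/2 × (-28667) + 2/5 × 193000 = 9600 − 14333.5 + 77200 = 72466.5
Approach B = 2/9 × (-30000) + 1/9 × 150000 + 4/9 × 120000 + 2/9 × (-12000) = -6666.6667 + 16666.6667 + 53333.3333 − 2666.6667 = 60666.6667
Approach C = 3/8 × 83000 + 3/8 × 129000 + 1/8 × (-56000) + 1/8 × 181000 = 31125 + 48375 − 7000 + 22625 = 95125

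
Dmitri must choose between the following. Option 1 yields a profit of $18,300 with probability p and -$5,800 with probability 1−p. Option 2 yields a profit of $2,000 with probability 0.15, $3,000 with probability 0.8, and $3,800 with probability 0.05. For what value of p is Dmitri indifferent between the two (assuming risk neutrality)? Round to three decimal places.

EV(Option 2) = 0.15 × 2000 + 0.8 × 3000 + 0.05 × 3800 = 300 + 2400 + 190 = 2890
p·18300 + (1−p)·(-5800) = 2890
24100p − 5800 = 2890
p = (2890 + 5800) / 24100

p = 0.361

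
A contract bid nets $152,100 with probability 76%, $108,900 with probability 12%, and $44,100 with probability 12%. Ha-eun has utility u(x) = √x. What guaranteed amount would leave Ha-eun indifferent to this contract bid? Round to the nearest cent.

$130,465.44

E[u] = 0.76·√152100 + 0.12·√108900 + 0.12·√44100 = 0.76·390 + 0.12·330 + 0.12·210 = 361.2
CE = (361.2)² = 130465.44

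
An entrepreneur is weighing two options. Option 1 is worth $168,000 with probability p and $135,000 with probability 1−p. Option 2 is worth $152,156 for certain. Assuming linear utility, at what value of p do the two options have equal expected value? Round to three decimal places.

p·168000 + (1−p)·135000 = 152156
33000p + 135000 = 152156
p = (152156 − 135000) / 33000

p = 0.520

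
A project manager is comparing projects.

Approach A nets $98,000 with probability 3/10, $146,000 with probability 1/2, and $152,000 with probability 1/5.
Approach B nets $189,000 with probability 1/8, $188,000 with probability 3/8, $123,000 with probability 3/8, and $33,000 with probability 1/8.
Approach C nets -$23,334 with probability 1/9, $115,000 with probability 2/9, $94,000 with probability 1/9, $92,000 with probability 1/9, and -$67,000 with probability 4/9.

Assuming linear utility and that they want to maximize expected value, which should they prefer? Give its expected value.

Approach B ($144,375)

Approach A = 3/10 × 98000 + 1/2 × 146000 + 1/5 × 152000 = 29400 + 73000 + 30400 = 132800
Approach B = 1/8 × 189000 + 3/8 × 188000 + 3/8 × 123000 + 1/8 × 33000 = 23625 + 70500 + 46125 + 4125 = 144375
Approach C = 1/9 × (-23334) + 2/9 × 115000 + 1/9 × 94000 + 1/9 × 92000 + 4/9 × (-67000) = -2592.6667 + 25555.5556 + 10444.4444 + 10222.2222 − 29777.7778 = 13851.7778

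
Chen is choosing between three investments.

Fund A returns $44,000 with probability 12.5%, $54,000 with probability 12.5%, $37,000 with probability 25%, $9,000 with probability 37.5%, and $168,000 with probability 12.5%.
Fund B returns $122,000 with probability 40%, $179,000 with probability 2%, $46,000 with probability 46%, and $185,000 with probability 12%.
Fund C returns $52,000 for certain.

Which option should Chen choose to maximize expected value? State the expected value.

Fund B ($95,740)

Fund A = 0.125 × 44000 + 0.125 × 54000 + 0.25 × 37000 + 0.375 × 9000 + 0.125 × 168000 = 5500 + 6750 + 9250 + 3375 + 21000 = 45875
Fund B = 0.4 × 122000 + 0.02 × 179000 + 0.46 × 46000 + 0.12 × 185000 = 48800 + 3580 + 21160 + 22200 = 95740
Fund C: 52000 (certain)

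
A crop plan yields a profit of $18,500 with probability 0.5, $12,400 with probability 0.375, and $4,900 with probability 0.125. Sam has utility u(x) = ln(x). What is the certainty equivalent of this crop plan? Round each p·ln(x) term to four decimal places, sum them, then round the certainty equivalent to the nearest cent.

$13,485.90

E[u] = 0.5·ln(18500) + 0.375·ln(12400) + 0.125·ln(4900) = 4.9128 + 3.5345 + 1.0621 = 9.5094
CE = e^9.5094 ≈ 13485.90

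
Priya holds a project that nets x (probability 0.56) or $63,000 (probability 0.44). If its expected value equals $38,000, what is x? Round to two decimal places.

0.56·x + 0.44·63000 = 38000
0.56·x = 38000 − 27720 = 10280
x = 10280 / 0.56 = 18357.1429

x = $18,357.14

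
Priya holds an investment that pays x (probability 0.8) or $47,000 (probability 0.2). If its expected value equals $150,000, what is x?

0.8·x + 0.2·47000 = 150000
0.8·x = 150000 − 9400 = 140600
x = 140600 / 0.8 = 175750

x = $175,750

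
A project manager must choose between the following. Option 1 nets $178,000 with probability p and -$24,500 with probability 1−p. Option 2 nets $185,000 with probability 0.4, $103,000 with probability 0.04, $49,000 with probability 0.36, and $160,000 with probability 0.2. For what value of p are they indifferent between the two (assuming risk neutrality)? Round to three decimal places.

EV(Option 2) = 0.4 × 185000 + 0.04 × 103000 + 0.36 × 49000 + 0.2 × 160000 = 74000 + 4120 + 17640 + 32000 = 127760
p·178000 + (1−p)·(-24500) = 127760
202500p − 24500 = 127760
p = (127760 + 24500) / 202500

p = 0.752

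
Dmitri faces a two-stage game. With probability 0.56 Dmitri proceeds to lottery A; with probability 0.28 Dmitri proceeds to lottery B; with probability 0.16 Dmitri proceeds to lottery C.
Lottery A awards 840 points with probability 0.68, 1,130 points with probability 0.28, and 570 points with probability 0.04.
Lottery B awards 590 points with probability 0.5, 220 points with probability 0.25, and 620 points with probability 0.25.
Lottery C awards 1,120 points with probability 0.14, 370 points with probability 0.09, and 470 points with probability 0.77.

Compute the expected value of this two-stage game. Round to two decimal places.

EV(A) = 0.68 × 840 + 0.28 × 1130 + 0.04 × 570 = 571.2 + 316.4 + 22.8 = 910.4
EV(B) = 0.5 × 590 + 0.25 × 220 + 0.25 × 620 = 295 + 55 + 155 = 505
EV(C) = 0.14 × 1120 + 0.09 × 370 + 0.77 × 470 = 156.8 + 33.3 + 361.9 = 552
Overall = 0.56 × 910.4 + 0.28 × 505 + 0.16 × 552 = 509.824 + 141.4 + 88.32 = 739.544

739.54 points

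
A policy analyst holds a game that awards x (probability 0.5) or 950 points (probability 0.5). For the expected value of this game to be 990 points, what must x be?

0.5·x + 0.5·950 = 990
0.5·x = 990 − 475 = 515
x = 515 / 0.5 = 1030

x = 1,030 points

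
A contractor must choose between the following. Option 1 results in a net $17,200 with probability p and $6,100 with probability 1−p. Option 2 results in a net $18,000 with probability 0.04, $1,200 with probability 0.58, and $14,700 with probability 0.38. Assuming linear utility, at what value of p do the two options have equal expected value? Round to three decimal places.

EV(Option 2) = 0.04 × 18000 + 0.58 × 1200 + 0.38 × 14700 = 720 + 696 + 5586 = 7002
p·17200 + (1−p)·6100 = 7002
11100p + 6100 = 7002
p = (7002 − 6100) / 11100

p = 0.081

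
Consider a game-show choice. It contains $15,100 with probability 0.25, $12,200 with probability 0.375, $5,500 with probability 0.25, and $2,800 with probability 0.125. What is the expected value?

EV = 0.25 × 15100 + 0.375 × 12200 + 0.25 × 5500 + 0.125 × 2800 = 3775 + 4575 + 1375 + 350 = 10075

$10,075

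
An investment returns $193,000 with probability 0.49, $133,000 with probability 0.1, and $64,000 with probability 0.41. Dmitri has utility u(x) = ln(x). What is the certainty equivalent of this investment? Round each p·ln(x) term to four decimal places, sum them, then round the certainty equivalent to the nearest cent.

E[u] = 0.49·ln(193000) + 0.1·ln(133000) + 0.41·ln(64000) = 5.9635 + 1.1798 + 4.5373 = 11.6806
CE = e^11.6806 ≈ 118255.17

$118,255.17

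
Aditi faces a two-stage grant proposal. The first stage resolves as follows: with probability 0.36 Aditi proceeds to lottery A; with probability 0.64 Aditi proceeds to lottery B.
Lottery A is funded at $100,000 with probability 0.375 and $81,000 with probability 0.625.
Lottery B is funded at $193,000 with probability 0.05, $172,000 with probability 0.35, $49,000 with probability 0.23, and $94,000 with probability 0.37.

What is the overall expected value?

$105,901

EV(A) = 0.375 × 100000 + 0.625 × 81000 = 37500 + 50625 = 88125
EV(B) = 0.05 × 193000 + 0.35 × 172000 + 0.23 × 49000 + 0.37 × 94000 = 9650 + 60200 + 11270 + 34780 = 115900
Overall = 0.36 × 88125 + 0.64 × 115900 = 31725 + 74176 = 105901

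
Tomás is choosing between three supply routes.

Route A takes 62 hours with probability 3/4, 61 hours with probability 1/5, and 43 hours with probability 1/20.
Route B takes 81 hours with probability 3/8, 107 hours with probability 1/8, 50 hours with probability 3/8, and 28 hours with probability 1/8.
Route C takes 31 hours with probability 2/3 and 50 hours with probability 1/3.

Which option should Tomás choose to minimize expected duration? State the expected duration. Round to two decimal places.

Route C (37.33 hours)

Route A = 3/4 × 62 + 1/5 × 61 + 1/20 × 43 = 46.5 + 12.2 + 2.15 = 60.85
Route B = 3/8 × 81 + 1/8 × 107 + 3/8 × 50 + 1/8 × 28 = 30.375 + 13.375 + 18.75 + 3.5 = 66
Route C = 2/3 × 31 + 1/3 × 50 = 20.6667 + 16.6667 = 37.3333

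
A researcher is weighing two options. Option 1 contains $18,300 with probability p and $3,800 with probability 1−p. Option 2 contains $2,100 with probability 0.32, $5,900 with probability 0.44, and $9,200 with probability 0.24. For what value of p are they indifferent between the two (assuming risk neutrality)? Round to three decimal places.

p = 0.116

EV(Option 2) = 0.32 × 2100 + 0.44 × 5900 + 0.24 × 9200 = 672 + 2596 + 2208 = 5476
p·18300 + (1−p)·3800 = 5476
14500p + 3800 = 5476
p = (5476 − 3800) / 14500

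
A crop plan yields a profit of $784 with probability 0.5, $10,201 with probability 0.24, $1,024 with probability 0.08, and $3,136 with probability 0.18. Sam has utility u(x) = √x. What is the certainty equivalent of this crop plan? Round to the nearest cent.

$2,588.77

E[u] = 0.5·√784 + 0.24·√10201 + 0.08·√1024 + 0.18·√3136 = 0.5·28 + 0.24·101 + 0.08·32 + 0.18·56 = 50.88
CE = (50.88)² = 2588.7744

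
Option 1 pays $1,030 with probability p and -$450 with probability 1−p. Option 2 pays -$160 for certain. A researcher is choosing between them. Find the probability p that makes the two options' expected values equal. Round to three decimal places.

p = 0.196

p·1030 + (1−p)·(-450) = -160
1480p − 450 = -160
p = (-160 + 450) / 1480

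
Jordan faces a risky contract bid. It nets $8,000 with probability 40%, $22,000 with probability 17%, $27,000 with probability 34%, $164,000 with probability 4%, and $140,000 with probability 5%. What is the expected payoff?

EV = 0.4 × 8000 + 0.17 × 22000 + 0.34 × 27000 + 0.04 × 164000 + 0.05 × 140000 = 3200 + 3740 + 9180 + 6560 + 7000 = 29680

$29,680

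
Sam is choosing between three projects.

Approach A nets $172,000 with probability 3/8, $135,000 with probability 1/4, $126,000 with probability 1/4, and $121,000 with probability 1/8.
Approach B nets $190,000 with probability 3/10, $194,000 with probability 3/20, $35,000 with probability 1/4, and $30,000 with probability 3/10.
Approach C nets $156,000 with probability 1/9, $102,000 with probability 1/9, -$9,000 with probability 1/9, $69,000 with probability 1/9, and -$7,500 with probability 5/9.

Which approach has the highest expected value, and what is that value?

Approach A = 3/8 × 172000 + 1/4 × 135000 + 1/4 × 126000 + 1/8 × 121000 = 64500 + 33750 + 31500 + 15125 = 144875
Approach B = 3/10 × 190000 + 3/20 × 194000 + 1/4 × 35000 + 3/10 × 30000 = 57000 + 29100 + 8750 + 9000 = 103850
Approach C = 1/9 × 156000 + 1/9 × 102000 + 1/9 × (-9000) + 1/9 × 69000 + 5/9 × (-7500) = 17333.3333 + 11333.3333 − 1000 + 7666.6667 − 4166.6667 = 31166.6667

Approach A ($144,875)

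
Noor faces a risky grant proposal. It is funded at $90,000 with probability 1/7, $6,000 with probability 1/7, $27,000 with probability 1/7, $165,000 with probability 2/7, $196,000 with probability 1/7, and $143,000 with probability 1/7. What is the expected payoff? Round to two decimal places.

EV = 1/7 × 90000 + 1/7 × 6000 + 1/7 × 27000 + 2/7 × 165000 + 1/7 × 196000 + 1/7 × 143000 = 12857.1429 + 857.1429 + 3857.1429 + 47142.8571 + 28000 + 20428.5714 = 113142.8571

$113,142.86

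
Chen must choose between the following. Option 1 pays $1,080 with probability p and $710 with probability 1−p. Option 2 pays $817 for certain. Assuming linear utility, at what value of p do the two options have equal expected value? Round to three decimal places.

p·1080 + (1−p)·710 = 817
370p + 710 = 817
p = (817 − 710) / 370

p = 0.289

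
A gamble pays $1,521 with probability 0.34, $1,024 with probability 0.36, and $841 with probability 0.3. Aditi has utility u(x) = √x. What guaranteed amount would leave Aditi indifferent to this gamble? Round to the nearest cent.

E[u] = 0.34·√1521 + 0.36·√1024 + 0.3·√841 = 0.34·39 + 0.36·32 + 0.3·29 = 33.48
CE = (33.48)² = 1120.9104

$1,120.91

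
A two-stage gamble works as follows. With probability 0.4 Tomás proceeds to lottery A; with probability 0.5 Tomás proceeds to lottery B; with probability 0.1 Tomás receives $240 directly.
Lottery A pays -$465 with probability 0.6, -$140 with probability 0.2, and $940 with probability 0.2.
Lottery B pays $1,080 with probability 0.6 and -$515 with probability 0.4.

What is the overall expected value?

$197.40

EV(A) = 0.6 × (-465) + 0.2 × (-140) + 0.2 × 940 = -279 − 28 + 188 = -119
EV(B) = 0.6 × 1080 + 0.4 × (-515) = 648 − 206 = 442
Branch C: 240 (certain)
Overall = 0.4 × (-119) + 0.5 × 442 + 0.1 × 240 = -47.6 + 221 + 24 = 197.4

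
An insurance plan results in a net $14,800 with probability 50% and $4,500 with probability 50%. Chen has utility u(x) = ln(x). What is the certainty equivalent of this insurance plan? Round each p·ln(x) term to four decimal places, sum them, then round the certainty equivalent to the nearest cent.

E[u] = 0.5·ln(14800) + 0.5·ln(4500) = 4.8012 + 4.2059 = 9.0071
CE = e^9.0071 ≈ 8160.82

$8,160.82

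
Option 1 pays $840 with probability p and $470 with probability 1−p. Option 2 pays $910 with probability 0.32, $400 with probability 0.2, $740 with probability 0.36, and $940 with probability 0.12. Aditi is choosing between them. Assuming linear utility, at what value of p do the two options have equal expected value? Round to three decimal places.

EV(Option 2) = 0.32 × 910 + 0.2 × 400 + 0.36 × 740 + 0.12 × 940 = 291.2 + 80 + 266.4 + 112.8 = 750.4
p·840 + (1−p)·470 = 750.4
370p + 470 = 750.4
p = (750.4 − 470) / 370

p = 0.758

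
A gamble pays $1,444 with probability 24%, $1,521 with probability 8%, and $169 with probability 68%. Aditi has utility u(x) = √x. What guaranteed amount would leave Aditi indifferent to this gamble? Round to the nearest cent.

$444.37

E[u] = 0.24·√1444 + 0.08·√1521 + 0.68·√169 = 0.24·38 + 0.08·39 + 0.68·13 = 21.08
CE = (21.08)² = 444.3664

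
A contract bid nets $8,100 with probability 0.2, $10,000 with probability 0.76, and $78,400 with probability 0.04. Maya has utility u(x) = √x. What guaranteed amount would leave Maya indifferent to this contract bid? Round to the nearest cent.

E[u] = 0.2·√8100 + 0.76·√10000 + 0.04·√78400 = 0.2·90 + 0.76·100 + 0.04·280 = 105.2
CE = (105.2)² = 11067.04

$11,067.04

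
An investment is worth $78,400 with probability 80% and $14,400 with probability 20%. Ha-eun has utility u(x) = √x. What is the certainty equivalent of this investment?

E[u] = 0.8·√78400 + 0.2·√14400 = 0.8·280 + 0.2·120 = 248
CE = (248)² = 61504

$61,504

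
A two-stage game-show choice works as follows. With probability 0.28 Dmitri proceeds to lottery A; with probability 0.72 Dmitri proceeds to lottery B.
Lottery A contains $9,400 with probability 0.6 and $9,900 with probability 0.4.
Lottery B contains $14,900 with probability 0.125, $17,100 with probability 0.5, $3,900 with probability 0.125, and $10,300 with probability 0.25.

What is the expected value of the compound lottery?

EV(A) = 0.6 × 9400 + 0.4 × 9900 = 5640 + 3960 = 9600
EV(B) = 0.125 × 14900 + 0.5 × 17100 + 0.125 × 3900 + 0.25 × 10300 = 1862.5 + 8550 + 487.5 + 2575 = 13475
Overall = 0.28 × 9600 + 0.72 × 13475 = 2688 + 9702 = 12390

$12,390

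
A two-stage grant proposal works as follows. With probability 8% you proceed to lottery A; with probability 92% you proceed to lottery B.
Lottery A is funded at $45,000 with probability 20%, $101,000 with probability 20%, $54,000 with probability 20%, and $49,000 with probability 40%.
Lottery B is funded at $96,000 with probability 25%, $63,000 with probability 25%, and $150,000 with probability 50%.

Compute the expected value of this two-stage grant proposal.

EV(A) = 0.2 × 45000 + 0.2 × 101000 + 0.2 × 54000 + 0.4 × 49000 = 9000 + 20200 + 10800 + 19600 = 59600
EV(B) = 0.25 × 96000 + 0.25 × 63000 + 0.5 × 150000 = 24000 + 15750 + 75000 = 114750
Overall = 0.08 × 59600 + 0.92 × 114750 = 4768 + 105570 = 110338

$110,338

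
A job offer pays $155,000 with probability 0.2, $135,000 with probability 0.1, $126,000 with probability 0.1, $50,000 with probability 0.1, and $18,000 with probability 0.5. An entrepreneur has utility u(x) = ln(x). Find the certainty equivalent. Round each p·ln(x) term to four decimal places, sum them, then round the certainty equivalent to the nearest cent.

$45,569.78

E[u] = 0.2·ln(155000) + 0.1·ln(135000) + 0.1·ln(126000) + 0.1·ln(50000) + 0.5·ln(18000) = 2.3902 + 1.1813 + 1.1744 + 1.0820 + 4.8991 = 10.7270
CE = e^10.7270 ≈ 45569.78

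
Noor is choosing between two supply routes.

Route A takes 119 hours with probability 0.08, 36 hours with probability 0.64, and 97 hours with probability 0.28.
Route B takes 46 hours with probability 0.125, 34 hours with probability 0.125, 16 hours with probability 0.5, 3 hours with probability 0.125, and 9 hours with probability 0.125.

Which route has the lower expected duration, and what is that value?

Route B (19.5 hours)

Route A = 0.08 × 119 + 0.64 × 36 + 0.28 × 97 = 9.52 + 23.04 + 27.16 = 59.72
Route B = 0.125 × 46 + 0.125 × 34 + 0.5 × 16 + 0.125 × 3 + 0.125 × 9 = 5.75 + 4.25 + 8 + 0.375 + 1.125 = 19.5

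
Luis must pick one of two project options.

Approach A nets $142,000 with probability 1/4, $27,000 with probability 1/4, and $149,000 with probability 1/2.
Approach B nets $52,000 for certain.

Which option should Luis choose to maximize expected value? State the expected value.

Approach A ($116,750)

Approach A = 1/4 × 142000 + 1/4 × 27000 + 1/2 × 149000 = 35500 + 6750 + 74500 = 116750
Approach B: 52000 (certain)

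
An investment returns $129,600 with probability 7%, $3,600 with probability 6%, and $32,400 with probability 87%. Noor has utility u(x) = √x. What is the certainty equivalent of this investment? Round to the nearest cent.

E[u] = 0.07·√129600 + 0.06·√3600 + 0.87·√32400 = 0.07·360 + 0.06·60 + 0.87·180 = 185.4
CE = (185.4)² = 34373.16

$34,373.16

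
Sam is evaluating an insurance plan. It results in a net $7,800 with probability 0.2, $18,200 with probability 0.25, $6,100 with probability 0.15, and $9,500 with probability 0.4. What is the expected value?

EV = 0.2 × 7800 + 0.25 × 18200 + 0.15 × 6100 + 0.4 × 9500 = 1560 + 4550 + 915 + 3800 = 10825

$10,825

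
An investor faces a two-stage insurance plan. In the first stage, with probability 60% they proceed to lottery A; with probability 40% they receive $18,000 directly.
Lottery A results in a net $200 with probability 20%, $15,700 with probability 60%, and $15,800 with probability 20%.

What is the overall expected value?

$14,772

EV(A) = 0.2 × 200 + 0.6 × 15700 + 0.2 × 15800 = 40 + 9420 + 3160 = 12620
Branch B: 18000 (certain)
Overall = 0.6 × 12620 + 0.4 × 18000 = 7572 + 7200 = 14772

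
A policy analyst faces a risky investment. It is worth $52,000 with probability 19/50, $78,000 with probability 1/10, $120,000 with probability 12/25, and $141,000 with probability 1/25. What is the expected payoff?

$90,800

EV = 19/50 × 52000 + 1/10 × 78000 + 12/25 × 120000 + 1/25 × 141000 = 19760 + 7800 + 57600 + 5640 = 90800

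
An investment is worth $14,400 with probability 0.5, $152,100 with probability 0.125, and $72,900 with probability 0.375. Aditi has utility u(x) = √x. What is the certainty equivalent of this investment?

E[u] = 0.5·√14400 + 0.125·√152100 + 0.375·√72900 = 0.5·120 + 0.125·390 + 0.375·270 = 210
CE = (210)² = 44100

$44,100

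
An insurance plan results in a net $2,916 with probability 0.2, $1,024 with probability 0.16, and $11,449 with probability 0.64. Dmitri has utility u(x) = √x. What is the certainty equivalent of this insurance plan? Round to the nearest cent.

$7,123.36

E[u] = 0.2·√2916 + 0.16·√1024 + 0.64·√11449 = 0.2·54 + 0.16·32 + 0.64·107 = 84.4
CE = (84.4)² = 7123.36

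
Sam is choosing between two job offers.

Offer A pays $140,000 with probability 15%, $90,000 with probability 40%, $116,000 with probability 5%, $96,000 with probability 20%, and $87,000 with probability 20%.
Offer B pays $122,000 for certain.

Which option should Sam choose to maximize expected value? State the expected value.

Offer B ($122,000)

Offer A = 0.15 × 140000 + 0.4 × 90000 + 0.05 × 116000 + 0.2 × 96000 + 0.2 × 87000 = 21000 + 36000 + 5800 + 19200 + 17400 = 99400
Offer B: 122000 (certain)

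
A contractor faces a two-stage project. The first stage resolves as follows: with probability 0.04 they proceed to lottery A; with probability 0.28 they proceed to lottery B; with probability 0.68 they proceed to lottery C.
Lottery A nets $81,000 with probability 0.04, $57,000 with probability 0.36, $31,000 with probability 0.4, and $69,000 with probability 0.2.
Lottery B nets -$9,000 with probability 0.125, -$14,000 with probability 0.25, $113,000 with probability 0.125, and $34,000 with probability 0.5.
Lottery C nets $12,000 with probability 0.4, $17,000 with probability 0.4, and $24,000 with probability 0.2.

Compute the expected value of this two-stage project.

EV(A) = 0.04 × 81000 + 0.36 × 57000 + 0.4 × 31000 + 0.2 × 69000 = 3240 + 20520 + 12400 + 13800 = 49960
EV(B) = 0.125 × (-9000) + 0.25 × (-14000) + 0.125 × 113000 + 0.5 × 34000 = -1125 − 3500 + 14125 + 17000 = 26500
EV(C) = 0.4 × 12000 + 0.4 × 17000 + 0.2 × 24000 = 4800 + 6800 + 4800 = 16400
Overall = 0.04 × 49960 + 0.28 × 26500 + 0.68 × 16400 = 1998.4 + 7420 + 11152 = 20570.4

$20,570.40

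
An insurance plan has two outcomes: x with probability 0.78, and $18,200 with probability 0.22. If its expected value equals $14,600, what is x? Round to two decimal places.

0.78·x + 0.22·18200 = 14600
0.78·x = 14600 − 4004 = 10596
x = 10596 / 0.78 = 13584.6154

x = $13,584.62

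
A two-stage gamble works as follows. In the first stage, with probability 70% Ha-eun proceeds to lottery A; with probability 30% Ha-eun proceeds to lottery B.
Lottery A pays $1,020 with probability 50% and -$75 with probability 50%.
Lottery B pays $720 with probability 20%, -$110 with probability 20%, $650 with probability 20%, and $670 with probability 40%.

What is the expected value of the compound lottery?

EV(A) = 0.5 × 1020 + 0.5 × (-75) = 510 − 37.5 = 472.5
EV(B) = 0.2 × 720 + 0.2 × (-110) + 0.2 × 650 + 0.4 × 670 = 144 − 22 + 130 + 268 = 520
Overall = 0.7 × 472.5 + 0.3 × 520 = 330.75 + 156 = 486.75

$486.75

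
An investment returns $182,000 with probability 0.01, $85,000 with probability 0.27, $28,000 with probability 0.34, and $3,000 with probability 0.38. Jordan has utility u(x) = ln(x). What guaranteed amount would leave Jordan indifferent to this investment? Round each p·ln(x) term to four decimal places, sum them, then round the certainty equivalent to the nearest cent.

$16,476.66

E[u] = 0.01·ln(182000) + 0.27·ln(85000) + 0.34·ln(28000) + 0.38·ln(3000) = 0.1211 + 3.0646 + 3.4816 + 3.0424 = 9.7097
CE = e^9.7097 ≈ 16476.66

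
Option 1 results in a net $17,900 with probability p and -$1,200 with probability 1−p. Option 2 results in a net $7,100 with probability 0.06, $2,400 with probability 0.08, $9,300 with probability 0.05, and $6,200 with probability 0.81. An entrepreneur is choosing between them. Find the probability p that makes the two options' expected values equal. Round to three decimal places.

EV(Option 2) = 0.06 × 7100 + 0.08 × 2400 + 0.05 × 9300 + 0.81 × 6200 = 426 + 192 + 465 + 5022 = 6105
p·17900 + (1−p)·(-1200) = 6105
19100p − 1200 = 6105
p = (6105 + 1200) / 19100

p = 0.382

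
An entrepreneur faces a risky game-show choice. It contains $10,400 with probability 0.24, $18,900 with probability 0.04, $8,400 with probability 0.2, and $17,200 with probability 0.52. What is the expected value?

EV = 0.24 × 10400 + 0.04 × 18900 + 0.2 × 8400 + 0.52 × 17200 = 2496 + 756 + 1680 + 8944 = 13876

$13,876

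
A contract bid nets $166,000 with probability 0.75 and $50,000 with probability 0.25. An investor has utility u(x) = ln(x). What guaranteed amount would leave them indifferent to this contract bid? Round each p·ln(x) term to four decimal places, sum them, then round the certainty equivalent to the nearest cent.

$122,970.53

E[u] = 0.75·ln(166000) + 0.25·ln(50000) = 9.0148 + 2.7049 = 11.7197
CE = e^11.7197 ≈ 122970.53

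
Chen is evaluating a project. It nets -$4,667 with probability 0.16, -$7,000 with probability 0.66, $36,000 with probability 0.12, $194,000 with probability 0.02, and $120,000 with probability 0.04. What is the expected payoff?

EV = 0.16 × (-4667) + 0.66 × (-7000) + 0.12 × 36000 + 0.02 × 194000 + 0.04 × 120000 = -746.72 − 4620 + 4320 + 3880 + 4800 = 7633.28

$7,633.28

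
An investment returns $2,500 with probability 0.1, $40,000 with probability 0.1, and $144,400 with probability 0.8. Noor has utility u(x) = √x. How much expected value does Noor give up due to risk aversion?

E[u] = 0.1·√2500 + 0.1·√40000 + 0.8·√144400 = 0.1·50 + 0.1·200 + 0.8·380 = 329
CE = (329)² = 108241
Risk premium = EV − CE = 119770 − 108241 = 11529

$11,529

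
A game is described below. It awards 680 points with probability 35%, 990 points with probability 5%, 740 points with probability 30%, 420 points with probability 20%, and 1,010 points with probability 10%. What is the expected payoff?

EV = 0.35 × 680 + 0.05 × 990 + 0.3 × 740 + 0.2 × 420 + 0.1 × 1010 = 238 + 49.5 + 222 + 84 + 101 = 694.5

694.5 points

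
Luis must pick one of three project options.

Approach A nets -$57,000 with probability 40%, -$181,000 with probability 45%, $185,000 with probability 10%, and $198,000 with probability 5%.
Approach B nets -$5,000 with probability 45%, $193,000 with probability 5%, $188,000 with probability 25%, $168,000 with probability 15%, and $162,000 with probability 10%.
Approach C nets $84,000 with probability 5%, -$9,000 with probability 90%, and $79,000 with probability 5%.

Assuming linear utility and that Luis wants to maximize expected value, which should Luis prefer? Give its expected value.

Approach B ($95,800)

Approach A = 0.4 × (-57000) + 0.45 × (-181000) + 0.1 × 185000 + 0.05 × 198000 = -22800 − 81450 + 18500 + 9900 = -75850
Approach B = 0.45 × (-5000) + 0.05 × 193000 + 0.25 × 188000 + 0.15 × 168000 + 0.1 × 162000 = -2250 + 9650 + 47000 + 25200 + 16200 = 95800
Approach C = 0.05 × 84000 + 0.9 × (-9000) + 0.05 × 79000 = 4200 − 8100 + 3950 = 50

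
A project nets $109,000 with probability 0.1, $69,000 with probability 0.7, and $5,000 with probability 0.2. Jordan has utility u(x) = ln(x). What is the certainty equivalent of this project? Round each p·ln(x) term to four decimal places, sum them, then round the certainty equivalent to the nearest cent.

E[u] = 0.1·ln(109000) + 0.7·ln(69000) + 0.2·ln(5000) = 1.1599 + 7.7993 + 1.7034 = 10.6626
CE = e^10.6626 ≈ 42727.58

$42,727.58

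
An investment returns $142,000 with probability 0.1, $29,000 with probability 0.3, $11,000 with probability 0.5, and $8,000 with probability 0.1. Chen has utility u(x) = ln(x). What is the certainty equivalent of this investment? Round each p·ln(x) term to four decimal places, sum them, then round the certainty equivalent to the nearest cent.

$18,405.41

E[u] = 0.1·ln(142000) + 0.3·ln(29000) + 0.5·ln(11000) + 0.1·ln(8000) = 1.1864 + 3.0825 + 4.6528 + 0.8987 = 9.8204
CE = e^9.8204 ≈ 18405.41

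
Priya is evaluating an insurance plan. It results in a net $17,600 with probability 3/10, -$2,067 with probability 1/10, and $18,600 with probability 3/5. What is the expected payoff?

EV = 3/10 × 17600 + 1/10 × (-2067) + 3/5 × 18600 = 5280 − 206.7 + 11160 = 16233.3

$16,233.30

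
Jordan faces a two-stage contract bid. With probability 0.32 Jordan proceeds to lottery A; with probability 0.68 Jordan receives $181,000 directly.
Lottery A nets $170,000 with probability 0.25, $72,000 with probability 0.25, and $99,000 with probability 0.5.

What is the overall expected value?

$158,280

EV(A) = 0.25 × 170000 + 0.25 × 72000 + 0.5 × 99000 = 42500 + 18000 + 49500 = 110000
Branch B: 181000 (certain)
Overall = 0.32 × 110000 + 0.68 × 181000 = 35200 + 123080 = 158280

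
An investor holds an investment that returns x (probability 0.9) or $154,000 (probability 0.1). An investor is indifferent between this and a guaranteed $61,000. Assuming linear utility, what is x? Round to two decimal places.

0.9·x + 0.1·154000 = 61000
0.9·x = 61000 − 15400 = 45600
x = 45600 / 0.9 = 50666.6667

x = $50,666.67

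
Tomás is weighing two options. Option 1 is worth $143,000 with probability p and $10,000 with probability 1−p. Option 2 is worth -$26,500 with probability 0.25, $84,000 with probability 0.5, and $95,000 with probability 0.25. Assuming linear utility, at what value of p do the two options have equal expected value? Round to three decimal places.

EV(Option 2) = 0.25 × (-26500) + 0.5 × 84000 + 0.25 × 95000 = -6625 + 42000 + 23750 = 59125
p·143000 + (1−p)·10000 = 59125
133000p + 10000 = 59125
p = (59125 − 10000) / 133000

p = 0.369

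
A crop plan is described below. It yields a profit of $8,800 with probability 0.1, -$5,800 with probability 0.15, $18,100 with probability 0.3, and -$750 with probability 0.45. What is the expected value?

$5,102.50

EV = 0.1 × 8800 + 0.15 × (-5800) + 0.3 × 18100 + 0.45 × (-750) = 880 − 870 + 5430 − 337.5 = 5102.5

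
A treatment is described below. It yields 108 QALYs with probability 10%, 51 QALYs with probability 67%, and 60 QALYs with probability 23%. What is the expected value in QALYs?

58.77 QALYs

EV = 0.1 × 108 + 0.67 × 51 + 0.23 × 60 = 10.8 + 34.17 + 13.8 = 58.77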